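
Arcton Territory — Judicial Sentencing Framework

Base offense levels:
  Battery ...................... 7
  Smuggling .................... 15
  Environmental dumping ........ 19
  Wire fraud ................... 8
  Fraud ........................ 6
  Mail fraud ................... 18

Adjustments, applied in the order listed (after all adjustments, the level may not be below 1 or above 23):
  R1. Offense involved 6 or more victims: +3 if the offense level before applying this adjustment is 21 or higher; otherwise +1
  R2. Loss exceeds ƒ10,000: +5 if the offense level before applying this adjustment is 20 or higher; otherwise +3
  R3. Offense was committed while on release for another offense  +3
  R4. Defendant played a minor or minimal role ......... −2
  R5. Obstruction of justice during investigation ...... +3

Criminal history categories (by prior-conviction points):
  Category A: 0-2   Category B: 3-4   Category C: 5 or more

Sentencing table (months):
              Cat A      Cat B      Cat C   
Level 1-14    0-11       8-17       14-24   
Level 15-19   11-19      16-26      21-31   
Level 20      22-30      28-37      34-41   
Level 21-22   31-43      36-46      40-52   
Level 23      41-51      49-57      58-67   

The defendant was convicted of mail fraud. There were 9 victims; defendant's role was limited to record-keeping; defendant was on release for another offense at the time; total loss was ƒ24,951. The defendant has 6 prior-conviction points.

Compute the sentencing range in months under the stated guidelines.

Base offense level for mail fraud: 18.
R1 applies (level before this adjustment is 18 < 21, so +1): 18 + 1 = 19.
R2 applies (level before this adjustment is 19 < 20, so +3): 19 + 3 = 22.
R3 applies: 22 + 3 = 25.
R4 applies: 25 − 2 = 23.
Final offense level: 23.
Criminal history: 6 prior points → Category C (5+).
Level 23 falls in the 23 band.
Grid: Level 23 × Category C = 58-67 months.

58-67 months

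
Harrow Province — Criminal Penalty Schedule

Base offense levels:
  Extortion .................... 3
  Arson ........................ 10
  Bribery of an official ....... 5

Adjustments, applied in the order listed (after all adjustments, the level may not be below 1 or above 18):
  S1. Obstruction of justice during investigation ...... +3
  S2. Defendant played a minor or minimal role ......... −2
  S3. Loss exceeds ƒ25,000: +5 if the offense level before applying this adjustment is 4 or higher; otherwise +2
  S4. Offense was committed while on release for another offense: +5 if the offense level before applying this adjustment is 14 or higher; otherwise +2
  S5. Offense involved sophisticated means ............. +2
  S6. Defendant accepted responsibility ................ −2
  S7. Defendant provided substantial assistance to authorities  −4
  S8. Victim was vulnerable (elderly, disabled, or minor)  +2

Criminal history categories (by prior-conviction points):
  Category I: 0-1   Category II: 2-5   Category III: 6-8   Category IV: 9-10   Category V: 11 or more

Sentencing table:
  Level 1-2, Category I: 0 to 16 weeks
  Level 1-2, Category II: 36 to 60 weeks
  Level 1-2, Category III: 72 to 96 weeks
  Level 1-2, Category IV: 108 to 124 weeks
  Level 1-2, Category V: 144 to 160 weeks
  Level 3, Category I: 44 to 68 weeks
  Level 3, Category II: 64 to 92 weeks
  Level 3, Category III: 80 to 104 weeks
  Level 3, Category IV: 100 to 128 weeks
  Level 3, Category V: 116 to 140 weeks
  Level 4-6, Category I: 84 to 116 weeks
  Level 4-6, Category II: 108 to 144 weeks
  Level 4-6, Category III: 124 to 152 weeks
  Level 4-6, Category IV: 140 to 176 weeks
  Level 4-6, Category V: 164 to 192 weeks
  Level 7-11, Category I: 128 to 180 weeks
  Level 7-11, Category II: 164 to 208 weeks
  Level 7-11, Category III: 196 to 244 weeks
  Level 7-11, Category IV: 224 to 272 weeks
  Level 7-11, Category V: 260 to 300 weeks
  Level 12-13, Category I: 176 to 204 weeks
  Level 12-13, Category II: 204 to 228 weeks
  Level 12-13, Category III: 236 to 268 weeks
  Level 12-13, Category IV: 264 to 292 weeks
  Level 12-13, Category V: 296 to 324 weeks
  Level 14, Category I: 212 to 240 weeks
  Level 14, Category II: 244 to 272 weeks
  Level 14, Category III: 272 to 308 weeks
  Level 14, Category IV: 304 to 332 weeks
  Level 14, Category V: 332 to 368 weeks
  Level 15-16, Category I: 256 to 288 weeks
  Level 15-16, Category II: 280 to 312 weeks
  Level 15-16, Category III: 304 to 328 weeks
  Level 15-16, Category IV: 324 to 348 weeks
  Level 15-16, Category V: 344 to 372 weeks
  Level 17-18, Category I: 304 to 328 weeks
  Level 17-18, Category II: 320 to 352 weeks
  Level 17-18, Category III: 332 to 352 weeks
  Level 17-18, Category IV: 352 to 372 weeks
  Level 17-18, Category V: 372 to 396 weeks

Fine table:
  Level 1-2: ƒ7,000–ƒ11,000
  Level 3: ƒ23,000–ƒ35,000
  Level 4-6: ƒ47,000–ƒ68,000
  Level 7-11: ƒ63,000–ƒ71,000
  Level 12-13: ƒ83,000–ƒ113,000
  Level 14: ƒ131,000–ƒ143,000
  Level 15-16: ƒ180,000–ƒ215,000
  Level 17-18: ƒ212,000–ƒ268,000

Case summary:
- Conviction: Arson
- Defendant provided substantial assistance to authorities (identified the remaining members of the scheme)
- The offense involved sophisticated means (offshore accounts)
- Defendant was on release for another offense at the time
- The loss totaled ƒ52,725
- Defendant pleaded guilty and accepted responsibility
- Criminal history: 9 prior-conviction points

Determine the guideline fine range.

Base offense level for arson: 10.
S1 does not apply.
S3 applies (level before this adjustment is 10 ≥ 4, so +5): 10 + 5 = 15.
S4 applies (level before this adjustment is 15 ≥ 14, so +5): 15 + 5 = 20.
S5 applies: 20 + 2 = 22.
S6 applies: 22 − 2 = 20.
S7 applies: 20 − 4 = 16.
Final offense level: 16.
Level 16 falls in the 15-16 band.
Fine table: Level 15-16 → ƒ180,000–ƒ215,000.

ƒ180,000–ƒ215,000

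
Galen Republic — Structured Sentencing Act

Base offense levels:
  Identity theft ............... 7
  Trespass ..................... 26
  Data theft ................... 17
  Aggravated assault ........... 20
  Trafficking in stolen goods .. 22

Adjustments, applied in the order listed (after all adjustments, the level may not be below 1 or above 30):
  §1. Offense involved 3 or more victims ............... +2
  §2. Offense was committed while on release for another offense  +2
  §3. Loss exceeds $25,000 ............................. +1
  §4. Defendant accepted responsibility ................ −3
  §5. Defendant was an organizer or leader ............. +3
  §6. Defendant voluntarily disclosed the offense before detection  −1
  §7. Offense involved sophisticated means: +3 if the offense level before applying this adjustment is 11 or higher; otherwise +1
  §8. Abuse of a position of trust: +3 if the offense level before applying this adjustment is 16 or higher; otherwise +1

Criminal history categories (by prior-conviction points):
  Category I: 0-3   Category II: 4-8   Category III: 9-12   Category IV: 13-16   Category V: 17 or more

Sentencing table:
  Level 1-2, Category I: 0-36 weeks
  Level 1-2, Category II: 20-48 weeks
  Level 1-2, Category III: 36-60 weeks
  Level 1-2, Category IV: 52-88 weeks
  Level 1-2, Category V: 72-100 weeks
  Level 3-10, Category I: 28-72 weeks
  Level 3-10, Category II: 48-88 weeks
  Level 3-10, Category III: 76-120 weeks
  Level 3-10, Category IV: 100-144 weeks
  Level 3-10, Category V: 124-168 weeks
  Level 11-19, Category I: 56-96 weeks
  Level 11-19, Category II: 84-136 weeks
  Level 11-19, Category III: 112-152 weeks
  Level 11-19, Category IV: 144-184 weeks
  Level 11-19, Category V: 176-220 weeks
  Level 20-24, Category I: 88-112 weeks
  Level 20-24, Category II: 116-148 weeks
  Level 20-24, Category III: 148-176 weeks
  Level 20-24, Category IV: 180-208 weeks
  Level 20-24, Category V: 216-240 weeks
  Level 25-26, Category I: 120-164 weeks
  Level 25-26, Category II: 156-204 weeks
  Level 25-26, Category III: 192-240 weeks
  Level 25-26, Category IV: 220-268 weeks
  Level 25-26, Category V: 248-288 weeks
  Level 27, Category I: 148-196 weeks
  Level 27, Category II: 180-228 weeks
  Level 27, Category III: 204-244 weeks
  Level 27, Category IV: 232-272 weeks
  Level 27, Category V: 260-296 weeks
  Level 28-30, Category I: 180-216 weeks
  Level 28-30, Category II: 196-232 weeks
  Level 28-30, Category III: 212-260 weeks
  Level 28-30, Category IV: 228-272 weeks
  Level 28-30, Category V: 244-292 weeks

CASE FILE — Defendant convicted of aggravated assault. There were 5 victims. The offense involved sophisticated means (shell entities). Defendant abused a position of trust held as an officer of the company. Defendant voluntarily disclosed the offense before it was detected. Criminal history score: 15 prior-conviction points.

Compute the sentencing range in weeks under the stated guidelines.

Base offense level for aggravated assault: 20.
§1 applies: 20 + 2 = 22.
§2 does not apply.
§6 applies: 22 − 1 = 21.
§7 applies (level before this adjustment is 21 ≥ 11, so +3): 21 + 3 = 24.
§8 applies (level before this adjustment is 24 ≥ 16, so +3): 24 + 3 = 27.
Final offense level: 27.
Criminal history: 15 prior points → Category IV (13-16).
Level 27 falls in the 27 band.
Grid: Level 27 × Category IV = 232-272 weeks.

232-272 weeks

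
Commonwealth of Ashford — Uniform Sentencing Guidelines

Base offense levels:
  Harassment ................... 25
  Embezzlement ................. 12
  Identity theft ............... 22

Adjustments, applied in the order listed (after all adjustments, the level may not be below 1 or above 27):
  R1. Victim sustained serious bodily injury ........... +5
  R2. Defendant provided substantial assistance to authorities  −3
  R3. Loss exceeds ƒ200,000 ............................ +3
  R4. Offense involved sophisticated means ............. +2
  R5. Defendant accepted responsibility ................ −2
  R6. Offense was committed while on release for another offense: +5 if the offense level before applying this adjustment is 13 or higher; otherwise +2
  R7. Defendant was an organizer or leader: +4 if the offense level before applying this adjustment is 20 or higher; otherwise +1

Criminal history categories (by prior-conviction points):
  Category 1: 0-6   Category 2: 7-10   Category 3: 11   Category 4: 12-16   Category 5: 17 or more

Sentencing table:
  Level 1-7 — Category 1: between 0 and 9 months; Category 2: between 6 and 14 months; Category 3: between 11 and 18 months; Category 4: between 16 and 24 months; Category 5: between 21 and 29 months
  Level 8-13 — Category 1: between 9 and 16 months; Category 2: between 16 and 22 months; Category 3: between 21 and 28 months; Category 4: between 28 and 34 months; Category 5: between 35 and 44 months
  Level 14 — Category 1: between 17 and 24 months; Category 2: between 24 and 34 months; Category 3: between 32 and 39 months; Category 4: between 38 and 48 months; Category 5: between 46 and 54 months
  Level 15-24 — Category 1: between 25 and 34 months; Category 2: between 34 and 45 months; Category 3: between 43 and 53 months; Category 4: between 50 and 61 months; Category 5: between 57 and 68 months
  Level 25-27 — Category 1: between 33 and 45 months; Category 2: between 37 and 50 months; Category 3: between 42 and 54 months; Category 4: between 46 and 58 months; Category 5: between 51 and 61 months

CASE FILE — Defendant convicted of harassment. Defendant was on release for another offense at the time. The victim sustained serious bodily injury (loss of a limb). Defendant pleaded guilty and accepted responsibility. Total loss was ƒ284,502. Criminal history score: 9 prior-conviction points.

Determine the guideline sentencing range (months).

37-50 months

Base offense level for harassment: 25.
R1 applies: 25 + 5 = 30.
R3 applies: 30 + 3 = 33.
R5 applies: 33 − 2 = 31.
R6 applies (level before this adjustment is 31 ≥ 13, so +5): 31 + 5 = 36.
Level 36 exceeds the maximum of 27; capped at 27.
Final offense level: 27.
Criminal history: 9 prior points → Category 2 (7-10).
Level 27 falls in the 25-27 band.
Grid: Level 25-27 × Category 2 = 37-50 months.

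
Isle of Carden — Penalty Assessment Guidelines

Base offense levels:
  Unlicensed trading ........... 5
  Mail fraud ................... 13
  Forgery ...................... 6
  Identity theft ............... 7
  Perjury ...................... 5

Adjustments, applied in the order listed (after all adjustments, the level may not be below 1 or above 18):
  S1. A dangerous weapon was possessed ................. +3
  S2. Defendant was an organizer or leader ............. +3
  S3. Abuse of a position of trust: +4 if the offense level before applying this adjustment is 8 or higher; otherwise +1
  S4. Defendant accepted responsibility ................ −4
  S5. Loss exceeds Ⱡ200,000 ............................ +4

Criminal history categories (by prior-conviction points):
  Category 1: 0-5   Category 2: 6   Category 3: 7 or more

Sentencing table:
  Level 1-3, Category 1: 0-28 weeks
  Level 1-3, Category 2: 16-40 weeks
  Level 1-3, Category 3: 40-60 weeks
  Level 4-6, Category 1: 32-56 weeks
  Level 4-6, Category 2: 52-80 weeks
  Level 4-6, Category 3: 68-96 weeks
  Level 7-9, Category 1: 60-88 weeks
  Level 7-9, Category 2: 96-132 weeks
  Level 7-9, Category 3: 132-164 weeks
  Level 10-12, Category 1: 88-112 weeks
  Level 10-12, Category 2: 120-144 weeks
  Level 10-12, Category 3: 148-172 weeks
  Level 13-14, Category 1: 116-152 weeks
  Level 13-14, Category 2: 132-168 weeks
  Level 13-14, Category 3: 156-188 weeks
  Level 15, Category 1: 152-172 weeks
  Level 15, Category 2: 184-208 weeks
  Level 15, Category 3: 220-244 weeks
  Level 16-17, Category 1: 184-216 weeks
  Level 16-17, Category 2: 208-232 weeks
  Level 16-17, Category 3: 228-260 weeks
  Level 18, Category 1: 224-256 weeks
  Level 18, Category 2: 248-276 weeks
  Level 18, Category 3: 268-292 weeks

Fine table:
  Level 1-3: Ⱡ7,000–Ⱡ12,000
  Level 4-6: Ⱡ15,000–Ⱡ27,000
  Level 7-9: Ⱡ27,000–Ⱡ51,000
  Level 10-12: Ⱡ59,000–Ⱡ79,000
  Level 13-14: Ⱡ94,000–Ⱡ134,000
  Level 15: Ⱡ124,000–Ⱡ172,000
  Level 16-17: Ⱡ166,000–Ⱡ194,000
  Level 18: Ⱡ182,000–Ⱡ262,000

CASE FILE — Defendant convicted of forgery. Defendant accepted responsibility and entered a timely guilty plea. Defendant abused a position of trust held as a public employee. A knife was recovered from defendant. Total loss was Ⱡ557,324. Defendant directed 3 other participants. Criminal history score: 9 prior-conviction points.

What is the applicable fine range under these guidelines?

Ⱡ166,000–Ⱡ194,000

Base offense level for forgery: 6.
S1 applies: 6 + 3 = 9.
S2 applies: 9 + 3 = 12.
S3 applies (level before this adjustment is 12 ≥ 8, so +4): 12 + 4 = 16.
S4 applies: 16 − 4 = 12.
S5 applies: 12 + 4 = 16.
Final offense level: 16.
Level 16 falls in the 16-17 band.
Fine table: Level 16-17 → Ⱡ166,000–Ⱡ194,000.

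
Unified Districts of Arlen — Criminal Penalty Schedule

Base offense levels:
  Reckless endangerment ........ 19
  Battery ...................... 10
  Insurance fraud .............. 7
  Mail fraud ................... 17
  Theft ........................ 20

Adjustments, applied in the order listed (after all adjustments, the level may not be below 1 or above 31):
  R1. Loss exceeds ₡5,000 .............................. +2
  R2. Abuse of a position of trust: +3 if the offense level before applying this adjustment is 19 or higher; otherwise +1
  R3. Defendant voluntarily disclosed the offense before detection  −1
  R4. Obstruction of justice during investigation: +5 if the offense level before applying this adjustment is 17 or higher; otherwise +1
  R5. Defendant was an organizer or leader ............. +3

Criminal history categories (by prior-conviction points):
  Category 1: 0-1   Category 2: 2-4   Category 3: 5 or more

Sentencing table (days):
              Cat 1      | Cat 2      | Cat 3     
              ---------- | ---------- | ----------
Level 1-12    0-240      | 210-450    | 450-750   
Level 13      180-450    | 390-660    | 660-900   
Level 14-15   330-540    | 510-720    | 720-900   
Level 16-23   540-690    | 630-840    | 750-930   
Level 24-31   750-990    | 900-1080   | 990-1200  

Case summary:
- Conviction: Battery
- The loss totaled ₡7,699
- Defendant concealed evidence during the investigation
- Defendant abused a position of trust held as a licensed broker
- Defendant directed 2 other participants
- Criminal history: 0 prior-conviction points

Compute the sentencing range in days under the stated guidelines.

Base offense level for battery: 10.
R1 applies: 10 + 2 = 12.
R2 applies (level before this adjustment is 12 < 19, so +1): 12 + 1 = 13.
R3 does not apply.
R4 applies (level before this adjustment is 13 < 17, so +1): 13 + 1 = 14.
R5 applies: 14 + 3 = 17.
Final offense level: 17.
Criminal history: 0 prior points → Category 1 (0-1).
Level 17 falls in the 16-23 band.
Grid: Level 16-23 × Category 1 = 540-690 days.

540-690 days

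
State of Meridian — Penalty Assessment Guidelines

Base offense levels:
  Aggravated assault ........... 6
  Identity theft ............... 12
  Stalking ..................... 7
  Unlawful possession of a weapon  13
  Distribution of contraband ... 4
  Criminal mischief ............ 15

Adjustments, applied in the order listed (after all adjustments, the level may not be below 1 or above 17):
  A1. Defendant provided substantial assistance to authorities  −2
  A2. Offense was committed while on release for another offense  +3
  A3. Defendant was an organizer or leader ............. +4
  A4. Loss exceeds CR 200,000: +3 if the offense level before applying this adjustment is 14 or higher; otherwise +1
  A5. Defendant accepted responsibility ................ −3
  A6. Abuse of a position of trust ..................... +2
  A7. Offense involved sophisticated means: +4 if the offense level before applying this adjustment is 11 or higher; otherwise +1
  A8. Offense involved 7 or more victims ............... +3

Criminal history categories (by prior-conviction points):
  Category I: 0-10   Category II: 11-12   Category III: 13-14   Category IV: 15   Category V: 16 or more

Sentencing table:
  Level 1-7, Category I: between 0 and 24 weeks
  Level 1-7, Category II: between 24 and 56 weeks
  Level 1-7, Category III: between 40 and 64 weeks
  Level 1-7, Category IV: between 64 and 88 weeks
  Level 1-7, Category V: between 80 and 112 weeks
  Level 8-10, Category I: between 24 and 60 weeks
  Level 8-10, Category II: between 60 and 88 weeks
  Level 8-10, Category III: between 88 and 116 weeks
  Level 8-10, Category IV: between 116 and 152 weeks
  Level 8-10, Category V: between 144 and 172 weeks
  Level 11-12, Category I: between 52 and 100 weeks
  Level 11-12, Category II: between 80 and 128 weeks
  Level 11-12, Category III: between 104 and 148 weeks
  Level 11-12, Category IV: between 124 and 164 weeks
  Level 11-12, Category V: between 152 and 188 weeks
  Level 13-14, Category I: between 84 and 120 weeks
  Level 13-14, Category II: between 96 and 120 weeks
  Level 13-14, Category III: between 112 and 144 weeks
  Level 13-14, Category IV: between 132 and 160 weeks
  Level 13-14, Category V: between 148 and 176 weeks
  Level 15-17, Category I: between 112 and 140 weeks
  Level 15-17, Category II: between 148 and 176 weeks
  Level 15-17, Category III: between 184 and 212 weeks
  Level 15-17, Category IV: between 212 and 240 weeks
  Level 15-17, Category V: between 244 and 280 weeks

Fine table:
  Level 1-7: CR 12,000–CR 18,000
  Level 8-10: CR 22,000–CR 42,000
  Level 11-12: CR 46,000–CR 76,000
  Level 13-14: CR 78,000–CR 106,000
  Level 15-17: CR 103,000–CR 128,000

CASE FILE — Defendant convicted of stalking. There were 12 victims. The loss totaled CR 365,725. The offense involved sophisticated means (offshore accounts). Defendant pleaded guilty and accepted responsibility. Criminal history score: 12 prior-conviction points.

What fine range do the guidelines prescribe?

Base offense level for stalking: 7.
A1 does not apply.
A2 does not apply.
A3 does not apply.
A4 applies (level before this adjustment is 7 < 14, so +1): 7 + 1 = 8.
A5 applies: 8 − 3 = 5.
A7 applies (level before this adjustment is 5 < 11, so +1): 5 + 1 = 6.
A8 applies: 6 + 3 = 9.
Final offense level: 9.
Level 9 falls in the 8-10 band.
Fine table: Level 8-10 → CR 22,000–CR 42,000.

CR 22,000–CR 42,000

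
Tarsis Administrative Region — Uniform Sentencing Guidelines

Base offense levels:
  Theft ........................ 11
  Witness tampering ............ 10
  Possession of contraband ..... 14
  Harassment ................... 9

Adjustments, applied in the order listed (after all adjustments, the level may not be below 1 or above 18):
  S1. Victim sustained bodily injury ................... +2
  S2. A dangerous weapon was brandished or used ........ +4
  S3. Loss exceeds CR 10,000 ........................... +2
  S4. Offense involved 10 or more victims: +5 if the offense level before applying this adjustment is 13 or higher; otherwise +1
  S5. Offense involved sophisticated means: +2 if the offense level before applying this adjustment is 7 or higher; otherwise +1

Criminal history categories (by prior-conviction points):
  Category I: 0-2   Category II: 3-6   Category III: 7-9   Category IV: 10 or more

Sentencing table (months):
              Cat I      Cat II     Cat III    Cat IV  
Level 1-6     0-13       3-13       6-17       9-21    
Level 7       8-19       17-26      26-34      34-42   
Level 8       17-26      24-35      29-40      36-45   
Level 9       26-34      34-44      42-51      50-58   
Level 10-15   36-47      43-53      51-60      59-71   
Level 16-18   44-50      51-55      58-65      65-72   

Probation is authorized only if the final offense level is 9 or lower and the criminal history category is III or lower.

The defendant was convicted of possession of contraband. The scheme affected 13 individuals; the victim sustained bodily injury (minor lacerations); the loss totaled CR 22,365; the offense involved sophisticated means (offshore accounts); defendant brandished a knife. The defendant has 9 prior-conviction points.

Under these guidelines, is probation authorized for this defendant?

Base offense level for possession of contraband: 14.
S1 applies: 14 + 2 = 16.
S2 applies: 16 + 4 = 20.
S3 applies: 20 + 2 = 22.
S4 applies (level before this adjustment is 22 ≥ 13, so +5): 22 + 5 = 27.
S5 applies (level before this adjustment is 27 ≥ 7, so +2): 27 + 2 = 29.
Level 29 exceeds the maximum of 18; capped at 18.
Final offense level: 18.
Criminal history: 9 prior points → Category III (7-9).
Level 18 falls in the 16-18 band.
Grid: Level 16-18 × Category III = 58-65 months.
Probation check: level 18 > 9 and category III ≤ III → not eligible.

No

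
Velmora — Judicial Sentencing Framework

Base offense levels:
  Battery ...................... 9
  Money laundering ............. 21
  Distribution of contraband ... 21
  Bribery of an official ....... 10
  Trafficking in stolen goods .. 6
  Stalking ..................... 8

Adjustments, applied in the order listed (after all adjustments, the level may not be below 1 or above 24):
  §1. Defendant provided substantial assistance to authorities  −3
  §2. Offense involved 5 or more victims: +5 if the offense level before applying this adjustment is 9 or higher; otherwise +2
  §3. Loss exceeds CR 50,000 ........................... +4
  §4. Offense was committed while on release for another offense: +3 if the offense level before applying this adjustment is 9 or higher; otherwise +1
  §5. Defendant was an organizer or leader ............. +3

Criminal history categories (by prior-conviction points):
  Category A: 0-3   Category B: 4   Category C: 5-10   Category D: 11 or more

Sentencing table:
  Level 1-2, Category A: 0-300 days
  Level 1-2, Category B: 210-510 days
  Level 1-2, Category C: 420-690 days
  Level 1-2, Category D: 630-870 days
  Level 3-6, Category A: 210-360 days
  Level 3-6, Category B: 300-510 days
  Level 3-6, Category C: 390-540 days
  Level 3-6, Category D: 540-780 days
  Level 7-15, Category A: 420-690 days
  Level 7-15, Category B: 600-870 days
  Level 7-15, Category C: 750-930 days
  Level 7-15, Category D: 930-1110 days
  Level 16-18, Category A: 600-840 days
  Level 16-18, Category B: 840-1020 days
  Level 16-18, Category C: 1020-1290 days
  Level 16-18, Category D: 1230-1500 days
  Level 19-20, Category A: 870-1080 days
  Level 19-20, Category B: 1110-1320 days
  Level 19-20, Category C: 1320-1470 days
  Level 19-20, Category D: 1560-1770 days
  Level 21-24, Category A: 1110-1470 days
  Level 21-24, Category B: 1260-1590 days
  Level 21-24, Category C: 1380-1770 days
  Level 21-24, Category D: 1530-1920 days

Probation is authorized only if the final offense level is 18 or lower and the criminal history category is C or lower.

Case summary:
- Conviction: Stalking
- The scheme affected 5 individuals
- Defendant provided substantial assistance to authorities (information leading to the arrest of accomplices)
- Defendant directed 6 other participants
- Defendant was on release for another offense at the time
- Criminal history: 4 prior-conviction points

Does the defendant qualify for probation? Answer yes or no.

Base offense level for stalking: 8.
§1 applies: 8 − 3 = 5.
§2 applies (level before this adjustment is 5 < 9, so +2): 5 + 2 = 7.
§4 applies (level before this adjustment is 7 < 9, so +1): 7 + 1 = 8.
§5 applies: 8 + 3 = 11.
Final offense level: 11.
Criminal history: 4 prior points → Category B (4).
Level 11 falls in the 7-15 band.
Grid: Level 7-15 × Category B = 600-870 days.
Probation check: level 11 ≤ 18 and category B ≤ C → eligible.

Yes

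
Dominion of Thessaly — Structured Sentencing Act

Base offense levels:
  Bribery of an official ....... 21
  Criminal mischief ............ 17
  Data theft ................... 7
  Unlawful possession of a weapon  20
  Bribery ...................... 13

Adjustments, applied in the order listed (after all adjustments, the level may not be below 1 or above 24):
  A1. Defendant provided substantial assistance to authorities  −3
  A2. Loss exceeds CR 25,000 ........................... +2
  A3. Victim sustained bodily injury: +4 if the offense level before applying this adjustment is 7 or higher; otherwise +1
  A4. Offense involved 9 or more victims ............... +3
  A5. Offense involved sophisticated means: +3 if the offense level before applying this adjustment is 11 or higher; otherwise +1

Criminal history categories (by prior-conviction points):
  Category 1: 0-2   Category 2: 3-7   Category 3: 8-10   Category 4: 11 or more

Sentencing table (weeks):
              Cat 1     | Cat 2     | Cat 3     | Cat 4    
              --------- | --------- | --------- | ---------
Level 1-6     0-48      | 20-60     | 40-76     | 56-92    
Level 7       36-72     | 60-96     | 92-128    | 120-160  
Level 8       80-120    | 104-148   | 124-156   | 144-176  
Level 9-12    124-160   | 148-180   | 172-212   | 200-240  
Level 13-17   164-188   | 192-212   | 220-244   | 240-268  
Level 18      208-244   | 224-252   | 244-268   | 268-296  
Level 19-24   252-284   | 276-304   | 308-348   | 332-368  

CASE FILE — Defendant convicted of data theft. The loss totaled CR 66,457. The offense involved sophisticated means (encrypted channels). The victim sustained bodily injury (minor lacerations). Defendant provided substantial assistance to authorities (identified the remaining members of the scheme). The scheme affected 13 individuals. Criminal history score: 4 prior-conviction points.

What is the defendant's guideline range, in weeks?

148-180 weeks

Base offense level for data theft: 7.
A1 applies: 7 − 3 = 4.
A2 applies: 4 + 2 = 6.
A3 applies (level before this adjustment is 6 < 7, so +1): 6 + 1 = 7.
A4 applies: 7 + 3 = 10.
A5 applies (level before this adjustment is 10 < 11, so +1): 10 + 1 = 11.
Final offense level: 11.
Criminal history: 4 prior points → Category 2 (3-7).
Level 11 falls in the 9-12 band.
Grid: Level 9-12 × Category 2 = 148-180 weeks.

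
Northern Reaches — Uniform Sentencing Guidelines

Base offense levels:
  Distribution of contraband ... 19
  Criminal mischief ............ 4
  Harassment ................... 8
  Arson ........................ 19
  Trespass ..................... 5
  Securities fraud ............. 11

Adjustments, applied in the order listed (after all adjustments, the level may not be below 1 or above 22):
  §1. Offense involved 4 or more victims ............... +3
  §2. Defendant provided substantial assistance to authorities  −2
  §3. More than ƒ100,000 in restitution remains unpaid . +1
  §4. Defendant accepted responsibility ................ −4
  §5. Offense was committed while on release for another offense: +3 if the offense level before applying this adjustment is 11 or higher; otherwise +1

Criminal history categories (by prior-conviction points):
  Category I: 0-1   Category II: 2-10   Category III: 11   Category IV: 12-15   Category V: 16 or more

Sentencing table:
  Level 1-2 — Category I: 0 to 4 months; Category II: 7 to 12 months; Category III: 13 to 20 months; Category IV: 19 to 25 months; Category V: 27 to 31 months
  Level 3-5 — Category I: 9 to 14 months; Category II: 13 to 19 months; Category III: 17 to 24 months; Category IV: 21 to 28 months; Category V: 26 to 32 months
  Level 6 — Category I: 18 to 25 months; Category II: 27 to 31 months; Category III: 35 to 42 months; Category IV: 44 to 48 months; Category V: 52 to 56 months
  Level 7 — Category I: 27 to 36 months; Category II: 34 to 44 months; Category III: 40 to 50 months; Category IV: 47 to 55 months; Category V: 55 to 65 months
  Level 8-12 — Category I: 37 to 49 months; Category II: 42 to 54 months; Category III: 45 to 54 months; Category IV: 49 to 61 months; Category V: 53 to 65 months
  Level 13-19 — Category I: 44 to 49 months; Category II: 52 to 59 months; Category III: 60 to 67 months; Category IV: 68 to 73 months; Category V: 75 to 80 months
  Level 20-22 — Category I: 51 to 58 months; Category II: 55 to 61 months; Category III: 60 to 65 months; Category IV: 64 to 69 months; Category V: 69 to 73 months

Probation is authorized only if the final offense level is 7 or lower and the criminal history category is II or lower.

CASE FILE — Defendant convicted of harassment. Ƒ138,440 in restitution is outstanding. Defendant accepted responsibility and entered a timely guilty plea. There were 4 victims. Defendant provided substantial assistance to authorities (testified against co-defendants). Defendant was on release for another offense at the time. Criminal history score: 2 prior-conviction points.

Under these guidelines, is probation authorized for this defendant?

Base offense level for harassment: 8.
§1 applies: 8 + 3 = 11.
§2 applies: 11 − 2 = 9.
§3 applies: 9 + 1 = 10.
§4 applies: 10 − 4 = 6.
§5 applies (level before this adjustment is 6 < 11, so +1): 6 + 1 = 7.
Final offense level: 7.
Criminal history: 2 prior points → Category II (2-10).
Level 7 falls in the 7 band.
Grid: Level 7 × Category II = 34-44 months.
Probation check: level 7 ≤ 7 and category II ≤ II → eligible.

Yes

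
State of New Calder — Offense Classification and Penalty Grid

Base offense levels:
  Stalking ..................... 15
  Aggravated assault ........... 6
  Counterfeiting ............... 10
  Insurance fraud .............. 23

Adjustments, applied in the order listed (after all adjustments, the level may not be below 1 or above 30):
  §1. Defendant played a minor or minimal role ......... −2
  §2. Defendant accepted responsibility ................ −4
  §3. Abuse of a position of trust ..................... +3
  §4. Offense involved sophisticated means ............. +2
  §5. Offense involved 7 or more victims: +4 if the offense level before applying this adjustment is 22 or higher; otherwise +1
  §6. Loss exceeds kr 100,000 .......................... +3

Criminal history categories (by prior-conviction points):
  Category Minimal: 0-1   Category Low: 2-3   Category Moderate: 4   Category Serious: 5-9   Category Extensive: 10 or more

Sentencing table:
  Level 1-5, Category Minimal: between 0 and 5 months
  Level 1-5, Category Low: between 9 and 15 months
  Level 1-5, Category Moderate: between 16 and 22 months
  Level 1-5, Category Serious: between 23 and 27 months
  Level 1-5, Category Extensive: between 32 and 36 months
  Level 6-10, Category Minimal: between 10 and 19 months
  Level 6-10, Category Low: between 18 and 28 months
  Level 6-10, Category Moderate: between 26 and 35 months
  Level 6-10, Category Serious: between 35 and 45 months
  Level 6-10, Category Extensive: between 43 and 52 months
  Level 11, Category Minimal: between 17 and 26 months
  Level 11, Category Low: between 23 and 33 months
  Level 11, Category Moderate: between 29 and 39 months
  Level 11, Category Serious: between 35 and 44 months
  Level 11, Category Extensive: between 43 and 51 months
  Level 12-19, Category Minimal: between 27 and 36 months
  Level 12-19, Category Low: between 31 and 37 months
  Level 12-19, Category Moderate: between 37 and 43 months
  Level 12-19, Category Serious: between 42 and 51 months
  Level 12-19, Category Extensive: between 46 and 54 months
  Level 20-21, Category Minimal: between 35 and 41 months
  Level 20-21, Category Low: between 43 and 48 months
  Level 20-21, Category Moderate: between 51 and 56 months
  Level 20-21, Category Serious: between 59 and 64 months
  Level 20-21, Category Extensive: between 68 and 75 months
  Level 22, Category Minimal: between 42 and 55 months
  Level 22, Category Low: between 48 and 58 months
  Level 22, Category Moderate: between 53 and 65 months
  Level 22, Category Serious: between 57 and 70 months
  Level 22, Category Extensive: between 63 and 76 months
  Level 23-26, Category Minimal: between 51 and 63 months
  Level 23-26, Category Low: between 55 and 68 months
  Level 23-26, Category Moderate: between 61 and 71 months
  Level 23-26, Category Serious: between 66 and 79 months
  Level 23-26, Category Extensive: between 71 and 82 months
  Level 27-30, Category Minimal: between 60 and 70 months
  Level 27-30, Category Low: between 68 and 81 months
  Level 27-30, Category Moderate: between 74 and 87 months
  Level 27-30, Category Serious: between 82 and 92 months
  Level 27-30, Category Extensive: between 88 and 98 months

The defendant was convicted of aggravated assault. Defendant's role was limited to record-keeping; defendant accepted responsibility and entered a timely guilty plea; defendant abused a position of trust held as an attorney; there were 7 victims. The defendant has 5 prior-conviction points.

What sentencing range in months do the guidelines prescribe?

23-27 months

Base offense level for aggravated assault: 6.
§1 applies: 6 − 2 = 4.
§2 applies: 4 − 4 = 0.
§3 applies: 0 + 3 = 3.
§4 does not apply.
§5 applies (level before this adjustment is 3 < 22, so +1): 3 + 1 = 4.
§6 does not apply.
Final offense level: 4.
Criminal history: 5 prior points → Category Serious (5-9).
Level 4 falls in the 1-5 band.
Grid: Level 1-5 × Category Serious = 23-27 months.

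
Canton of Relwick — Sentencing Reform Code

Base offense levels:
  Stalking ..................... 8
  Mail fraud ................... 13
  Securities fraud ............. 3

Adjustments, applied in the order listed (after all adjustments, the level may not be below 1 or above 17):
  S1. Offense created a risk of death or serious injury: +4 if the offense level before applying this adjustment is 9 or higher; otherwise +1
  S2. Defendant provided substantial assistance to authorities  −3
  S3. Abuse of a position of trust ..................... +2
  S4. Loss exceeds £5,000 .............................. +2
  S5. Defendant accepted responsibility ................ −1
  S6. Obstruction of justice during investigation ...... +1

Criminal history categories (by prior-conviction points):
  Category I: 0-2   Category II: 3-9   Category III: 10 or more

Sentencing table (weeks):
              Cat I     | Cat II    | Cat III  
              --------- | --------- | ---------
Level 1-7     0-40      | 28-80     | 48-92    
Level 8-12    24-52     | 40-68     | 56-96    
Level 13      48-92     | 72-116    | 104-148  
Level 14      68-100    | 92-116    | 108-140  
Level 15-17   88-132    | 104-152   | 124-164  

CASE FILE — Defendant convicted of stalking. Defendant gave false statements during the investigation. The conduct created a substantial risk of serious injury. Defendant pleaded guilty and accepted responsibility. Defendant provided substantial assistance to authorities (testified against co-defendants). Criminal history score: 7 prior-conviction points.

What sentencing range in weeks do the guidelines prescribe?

Base offense level for stalking: 8.
S1 applies (level before this adjustment is 8 < 9, so +1): 8 + 1 = 9.
S2 applies: 9 − 3 = 6.
S3 does not apply.
S4 does not apply.
S5 applies: 6 − 1 = 5.
S6 applies: 5 + 1 = 6.
Final offense level: 6.
Criminal history: 7 prior points → Category II (3-9).
Level 6 falls in the 1-7 band.
Grid: Level 1-7 × Category II = 28-80 weeks.

28-80 weeks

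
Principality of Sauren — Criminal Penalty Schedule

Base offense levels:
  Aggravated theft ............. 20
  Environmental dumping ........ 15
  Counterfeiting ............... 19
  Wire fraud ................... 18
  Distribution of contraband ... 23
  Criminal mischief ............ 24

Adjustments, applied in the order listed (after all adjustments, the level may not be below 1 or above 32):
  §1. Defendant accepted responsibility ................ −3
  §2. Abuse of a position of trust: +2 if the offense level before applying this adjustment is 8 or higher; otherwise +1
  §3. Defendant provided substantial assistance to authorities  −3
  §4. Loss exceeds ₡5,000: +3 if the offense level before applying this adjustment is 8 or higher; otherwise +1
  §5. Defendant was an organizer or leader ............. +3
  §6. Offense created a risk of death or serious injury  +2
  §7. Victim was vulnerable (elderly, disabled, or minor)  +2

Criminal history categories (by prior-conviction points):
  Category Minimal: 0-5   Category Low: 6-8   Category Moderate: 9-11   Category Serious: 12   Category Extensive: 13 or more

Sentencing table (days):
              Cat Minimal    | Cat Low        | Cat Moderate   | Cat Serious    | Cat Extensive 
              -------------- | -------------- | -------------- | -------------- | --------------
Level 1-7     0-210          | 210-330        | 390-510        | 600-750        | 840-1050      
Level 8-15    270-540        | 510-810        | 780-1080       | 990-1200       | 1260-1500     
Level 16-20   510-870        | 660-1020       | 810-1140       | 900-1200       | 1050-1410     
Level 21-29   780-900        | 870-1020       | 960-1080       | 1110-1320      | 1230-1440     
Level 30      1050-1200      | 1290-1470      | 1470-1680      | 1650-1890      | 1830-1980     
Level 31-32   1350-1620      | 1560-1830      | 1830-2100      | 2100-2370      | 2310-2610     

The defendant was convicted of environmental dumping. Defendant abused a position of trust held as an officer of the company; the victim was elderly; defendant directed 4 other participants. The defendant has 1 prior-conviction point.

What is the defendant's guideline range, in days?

Base offense level for environmental dumping: 15.
§2 applies (level before this adjustment is 15 ≥ 8, so +2): 15 + 2 = 17.
§3 does not apply.
§4 does not apply.
§5 applies: 17 + 3 = 20.
§6 does not apply.
§7 applies: 20 + 2 = 22.
Final offense level: 22.
Criminal history: 1 prior point → Category Minimal (0-5).
Level 22 falls in the 21-29 band.
Grid: Level 21-29 × Category Minimal = 780-900 days.

780-900 days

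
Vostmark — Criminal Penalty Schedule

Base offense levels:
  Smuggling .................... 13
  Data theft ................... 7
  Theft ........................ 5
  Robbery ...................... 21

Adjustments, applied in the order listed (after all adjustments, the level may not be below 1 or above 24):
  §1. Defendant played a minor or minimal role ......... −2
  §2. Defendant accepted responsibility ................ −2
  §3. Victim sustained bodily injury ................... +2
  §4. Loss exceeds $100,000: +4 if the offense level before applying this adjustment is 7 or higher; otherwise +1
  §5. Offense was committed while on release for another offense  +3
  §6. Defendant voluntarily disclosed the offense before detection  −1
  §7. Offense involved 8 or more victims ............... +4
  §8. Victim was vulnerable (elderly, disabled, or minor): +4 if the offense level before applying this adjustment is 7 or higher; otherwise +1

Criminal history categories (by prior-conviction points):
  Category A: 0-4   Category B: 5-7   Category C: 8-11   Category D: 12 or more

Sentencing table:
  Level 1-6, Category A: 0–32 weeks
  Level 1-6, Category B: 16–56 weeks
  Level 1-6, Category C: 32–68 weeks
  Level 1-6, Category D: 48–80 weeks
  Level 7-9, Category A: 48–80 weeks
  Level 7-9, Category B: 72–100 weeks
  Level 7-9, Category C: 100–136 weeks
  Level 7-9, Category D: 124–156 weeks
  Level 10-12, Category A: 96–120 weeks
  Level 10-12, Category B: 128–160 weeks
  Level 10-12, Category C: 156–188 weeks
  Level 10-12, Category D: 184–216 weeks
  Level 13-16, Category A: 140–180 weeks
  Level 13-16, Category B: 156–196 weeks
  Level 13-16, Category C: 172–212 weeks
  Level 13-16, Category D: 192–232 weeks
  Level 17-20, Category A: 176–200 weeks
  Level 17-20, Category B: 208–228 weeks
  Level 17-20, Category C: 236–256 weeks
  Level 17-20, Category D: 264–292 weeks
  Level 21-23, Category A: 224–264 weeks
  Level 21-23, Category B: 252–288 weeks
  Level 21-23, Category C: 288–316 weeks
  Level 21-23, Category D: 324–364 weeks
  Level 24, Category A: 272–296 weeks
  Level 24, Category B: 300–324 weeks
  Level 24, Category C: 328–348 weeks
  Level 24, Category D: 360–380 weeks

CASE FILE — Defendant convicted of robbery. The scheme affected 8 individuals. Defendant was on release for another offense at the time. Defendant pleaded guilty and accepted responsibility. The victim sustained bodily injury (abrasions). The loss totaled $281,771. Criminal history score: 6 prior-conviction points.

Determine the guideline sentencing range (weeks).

300-324 weeks

Base offense level for robbery: 21.
§1 does not apply.
§2 applies: 21 − 2 = 19.
§3 applies: 19 + 2 = 21.
§4 applies (level before this adjustment is 21 ≥ 7, so +4): 21 + 4 = 25.
§5 applies: 25 + 3 = 28.
§7 applies: 28 + 4 = 32.
Level 32 exceeds the maximum of 24; capped at 24.
Final offense level: 24.
Criminal history: 6 prior points → Category B (5-7).
Level 24 falls in the 24 band.
Grid: Level 24 × Category B = 300-324 weeks.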